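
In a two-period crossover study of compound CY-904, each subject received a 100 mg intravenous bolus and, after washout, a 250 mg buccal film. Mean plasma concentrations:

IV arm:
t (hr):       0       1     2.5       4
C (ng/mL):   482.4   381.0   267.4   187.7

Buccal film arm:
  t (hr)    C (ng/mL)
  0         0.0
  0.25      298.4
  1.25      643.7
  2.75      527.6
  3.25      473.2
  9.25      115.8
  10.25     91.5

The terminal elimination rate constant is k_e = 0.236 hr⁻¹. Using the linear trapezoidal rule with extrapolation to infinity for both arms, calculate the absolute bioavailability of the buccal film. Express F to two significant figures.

Trapezoidal AUC_0→4 (IV):
  [0→1]: (482.4+381.0)/2 × 1 = 431.7
  [1→2.5]: (381.0+267.4)/2 × 1.5 = 486.3
  [2.5→4]: (267.4+187.7)/2 × 1.5 = 341.325
  Sum = 1259.325 ng/mL·hr
IV tail: 187.7/0.236 = 795.339; AUC_iv,0→∞ = 1259.325 + 795.339 = 2054.664 ng/mL·hr
Trapezoidal AUC_0→10.25 (buccal film):
  [0→0.25]: (0.0+298.4)/2 × 0.25 = 37.3
  [0.25→1.25]: (298.4+643.7)/2 × 1 = 471.05
  [1.25→2.75]: (643.7+527.6)/2 × 1.5 = 878.475
  [2.75→3.25]: (527.6+473.2)/2 × 0.5 = 250.2
  [3.25→9.25]: (473.2+115.8)/2 × 6 = 1767.0
  [9.25→10.25]: (115.8+91.5)/2 × 1 = 103.65
  Sum = 3507.675 ng/mL·hr
buccal film tail: 91.5/0.236 = 387.712; AUC_ev,0→∞ = 3507.675 + 387.712 = 3895.387 ng/mL·hr
F = (AUC_ev/D_ev)/(AUC_iv/D_iv) = (3895.387/250)/(2054.664/100) = 15.581548/20.54664 = 0.7584

F = 0.76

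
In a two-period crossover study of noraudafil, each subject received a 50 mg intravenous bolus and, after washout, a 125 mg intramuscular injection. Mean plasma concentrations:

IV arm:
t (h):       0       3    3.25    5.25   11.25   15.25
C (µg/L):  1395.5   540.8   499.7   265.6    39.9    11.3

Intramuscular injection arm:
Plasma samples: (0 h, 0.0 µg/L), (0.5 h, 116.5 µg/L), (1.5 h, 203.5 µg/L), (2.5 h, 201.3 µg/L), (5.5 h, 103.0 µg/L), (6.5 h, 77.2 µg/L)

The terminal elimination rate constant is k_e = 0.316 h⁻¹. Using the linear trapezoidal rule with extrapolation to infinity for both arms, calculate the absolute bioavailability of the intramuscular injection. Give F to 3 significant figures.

F = 0.0974

Trapezoidal AUC_0→15.25 (IV):
  [0→3]: (1395.5+540.8)/2 × 3 = 2904.45
  [3→3.25]: (540.8+499.7)/2 × 0.25 = 130.0625
  [3.25→5.25]: (499.7+265.6)/2 × 2 = 765.3
  [5.25→11.25]: (265.6+39.9)/2 × 6 = 916.5
  [11.25→15.25]: (39.9+11.3)/2 × 4 = 102.4
  Sum = 4818.7125 µg/L·h
IV tail: 11.3/0.316 = 35.759; AUC_iv,0→∞ = 4818.7125 + 35.759 = 4854.4715 µg/L·h
Trapezoidal AUC_0→6.5 (intramuscular injection):
  [0→0.5]: (0.0+116.5)/2 × 0.5 = 29.125
  [0.5→1.5]: (116.5+203.5)/2 × 1 = 160.0
  [1.5→2.5]: (203.5+201.3)/2 × 1 = 202.4
  [2.5→5.5]: (201.3+103.0)/2 × 3 = 456.45
  [5.5→6.5]: (103.0+77.2)/2 × 1 = 90.1
  Sum = 938.075 µg/L·h
intramuscular injection tail: 77.2/0.316 = 244.304; AUC_ev,0→∞ = 938.075 + 244.304 = 1182.379 µg/L·h
F = (AUC_ev/D_ev)/(AUC_iv/D_iv) = (1182.379/125)/(4854.4715/50) = 9.459032/97.08943 = 0.0974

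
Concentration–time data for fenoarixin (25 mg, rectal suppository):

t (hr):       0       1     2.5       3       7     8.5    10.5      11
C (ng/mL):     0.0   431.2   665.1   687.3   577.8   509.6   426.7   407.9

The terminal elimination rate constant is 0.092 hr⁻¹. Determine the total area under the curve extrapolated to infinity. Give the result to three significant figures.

Trapezoidal AUC_0→11:
  [0→1]: (0.0+431.2)/2 × 1 = 215.6
  [1→2.5]: (431.2+665.1)/2 × 1.5 = 822.225
  [2.5→3]: (665.1+687.3)/2 × 0.5 = 338.1
  [3→7]: (687.3+577.8)/2 × 4 = 2530.2
  [7→8.5]: (577.8+509.6)/2 × 1.5 = 815.55
  [8.5→10.5]: (509.6+426.7)/2 × 2 = 936.3
  [10.5→11]: (426.7+407.9)/2 × 0.5 = 208.65
  Sum = 5866.625 ng/mL·hr
Extrapolated tail: C_last / k_e = 407.9 / 0.092 = 4433.696
AUC_0→∞ = 5866.625 + 4433.696 = 10300.321 ng/mL·hr

AUC = 10300 ng/mL·hr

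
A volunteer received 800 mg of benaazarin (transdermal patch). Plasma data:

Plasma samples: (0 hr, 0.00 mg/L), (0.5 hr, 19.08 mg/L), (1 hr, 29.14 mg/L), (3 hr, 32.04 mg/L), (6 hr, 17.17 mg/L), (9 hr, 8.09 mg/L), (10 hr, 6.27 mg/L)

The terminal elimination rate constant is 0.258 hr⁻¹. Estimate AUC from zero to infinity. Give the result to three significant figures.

Trapezoidal AUC_0→10:
  [0→0.5]: (0.00+19.08)/2 × 0.5 = 4.77
  [0.5→1]: (19.08+29.14)/2 × 0.5 = 12.055
  [1→3]: (29.14+32.04)/2 × 2 = 61.18
  [3→6]: (32.04+17.17)/2 × 3 = 73.815
  [6→9]: (17.17+8.09)/2 × 3 = 37.89
  [9→10]: (8.09+6.27)/2 × 1 = 7.18
  Sum = 196.89 mg/L·hr
Extrapolated tail: C_last / k_e = 6.27 / 0.258 = 24.302
AUC_0→∞ = 196.89 + 24.302 = 221.192 mg/L·hr

AUC = 221 mg/L·hr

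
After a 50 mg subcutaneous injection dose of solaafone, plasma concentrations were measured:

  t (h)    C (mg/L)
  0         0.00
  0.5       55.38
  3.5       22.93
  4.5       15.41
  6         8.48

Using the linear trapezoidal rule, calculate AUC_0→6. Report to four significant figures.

Trapezoidal AUC_0→6:
  [0→0.5]: (0.00+55.38)/2 × 0.5 = 13.845
  [0.5→3.5]: (55.38+22.93)/2 × 3 = 117.465
  [3.5→4.5]: (22.93+15.41)/2 × 1 = 19.17
  [4.5→6]: (15.41+8.48)/2 × 1.5 = 17.9175
  Sum = 168.3975 mg/L·h

AUC = 168.4 mg/L·h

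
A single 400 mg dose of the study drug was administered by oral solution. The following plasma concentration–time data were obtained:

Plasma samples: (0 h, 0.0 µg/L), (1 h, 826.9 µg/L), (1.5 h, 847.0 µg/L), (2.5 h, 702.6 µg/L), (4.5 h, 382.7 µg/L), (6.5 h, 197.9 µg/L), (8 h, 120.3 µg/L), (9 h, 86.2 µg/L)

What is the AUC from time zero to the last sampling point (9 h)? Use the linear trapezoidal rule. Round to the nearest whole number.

AUC = 3615 µg/L·h

Trapezoidal AUC_0→9:
  [0→1]: (0.0+826.9)/2 × 1 = 413.45
  [1→1.5]: (826.9+847.0)/2 × 0.5 = 418.475
  [1.5→2.5]: (847.0+702.6)/2 × 1 = 774.8
  [2.5→4.5]: (702.6+382.7)/2 × 2 = 1085.3
  [4.5→6.5]: (382.7+197.9)/2 × 2 = 580.6
  [6.5→8]: (197.9+120.3)/2 × 1.5 = 238.65
  [8→9]: (120.3+86.2)/2 × 1 = 103.25
  Sum = 3614.525 µg/L·h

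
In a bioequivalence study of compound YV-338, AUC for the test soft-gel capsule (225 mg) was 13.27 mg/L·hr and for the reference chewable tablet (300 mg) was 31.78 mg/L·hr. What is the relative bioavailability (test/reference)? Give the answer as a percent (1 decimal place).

F_rel = (AUC_test/D_test) / (AUC_ref/D_ref)
      = (13.27/225) / (31.78/300)
      = 0.0589778 / 0.105933 = 0.5567 = 55.67%

F_rel = 55.7%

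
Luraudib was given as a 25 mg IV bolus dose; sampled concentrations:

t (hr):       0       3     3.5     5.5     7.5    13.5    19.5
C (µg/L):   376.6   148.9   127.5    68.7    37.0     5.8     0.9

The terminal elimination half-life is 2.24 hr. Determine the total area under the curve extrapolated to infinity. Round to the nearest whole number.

Trapezoidal AUC_0→19.5:
  [0→3]: (376.6+148.9)/2 × 3 = 788.25
  [3→3.5]: (148.9+127.5)/2 × 0.5 = 69.1
  [3.5→5.5]: (127.5+68.7)/2 × 2 = 196.2
  [5.5→7.5]: (68.7+37.0)/2 × 2 = 105.7
  [7.5→13.5]: (37.0+5.8)/2 × 6 = 128.4
  [13.5→19.5]: (5.8+0.9)/2 × 6 = 20.1
  Sum = 1307.75 µg/L·hr
k_e = ln2 / t½ = 0.693147 / 2.24 = 0.3094 hr^-1
Extrapolated tail: C_last / k_e = 0.9 / 0.3094 = 2.909
AUC_0→∞ = 1307.75 + 2.909 = 1310.659 µg/L·hr

AUC = 1311 µg/L·hr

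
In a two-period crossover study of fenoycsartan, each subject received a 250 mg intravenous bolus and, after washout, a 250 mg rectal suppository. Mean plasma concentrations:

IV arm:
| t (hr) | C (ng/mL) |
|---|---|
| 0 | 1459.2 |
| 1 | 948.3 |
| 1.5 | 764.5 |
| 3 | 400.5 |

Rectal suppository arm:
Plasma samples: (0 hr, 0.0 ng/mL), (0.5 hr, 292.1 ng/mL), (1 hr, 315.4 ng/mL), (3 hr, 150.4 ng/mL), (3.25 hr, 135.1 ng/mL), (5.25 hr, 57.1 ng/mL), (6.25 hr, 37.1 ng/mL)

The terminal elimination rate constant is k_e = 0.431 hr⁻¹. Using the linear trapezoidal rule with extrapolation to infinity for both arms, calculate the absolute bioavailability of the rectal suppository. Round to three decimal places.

Trapezoidal AUC_0→3 (IV):
  [0→1]: (1459.2+948.3)/2 × 1 = 1203.75
  [1→1.5]: (948.3+764.5)/2 × 0.5 = 428.2
  [1.5→3]: (764.5+400.5)/2 × 1.5 = 873.75
  Sum = 2505.7 ng/mL·hr
IV tail: 400.5/0.431 = 929.234; AUC_iv,0→∞ = 2505.7 + 929.234 = 3434.934 ng/mL·hr
Trapezoidal AUC_0→6.25 (rectal suppository):
  [0→0.5]: (0.0+292.1)/2 × 0.5 = 73.025
  [0.5→1]: (292.1+315.4)/2 × 0.5 = 151.875
  [1→3]: (315.4+150.4)/2 × 2 = 465.8
  [3→3.25]: (150.4+135.1)/2 × 0.25 = 35.6875
  [3.25→5.25]: (135.1+57.1)/2 × 2 = 192.2
  [5.25→6.25]: (57.1+37.1)/2 × 1 = 47.1
  Sum = 965.6875 ng/mL·hr
rectal suppository tail: 37.1/0.431 = 86.079; AUC_ev,0→∞ = 965.6875 + 86.079 = 1051.7665 ng/mL·hr
F = (AUC_ev/D_ev)/(AUC_iv/D_iv) = (1051.7665/250)/(3434.934/250) = 4.207066/13.739736 = 0.3062

F = 0.306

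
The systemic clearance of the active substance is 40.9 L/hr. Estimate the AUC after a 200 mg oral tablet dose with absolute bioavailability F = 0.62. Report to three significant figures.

AUC_0→∞ = F × Dose / CL
        = 0.62 × 200 / 40.9 = 3.03178 mg/L·hr

AUC = 3.03 mg/L·hr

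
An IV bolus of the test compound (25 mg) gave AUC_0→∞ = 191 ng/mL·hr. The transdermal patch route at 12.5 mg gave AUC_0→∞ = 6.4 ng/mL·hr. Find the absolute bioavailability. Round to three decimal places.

F = 0.067

F = (AUC_ev / D_ev) / (AUC_iv / D_iv)
  = (6.4/12.5) / (191/25)
  = 0.512 / 7.64 = 0.0670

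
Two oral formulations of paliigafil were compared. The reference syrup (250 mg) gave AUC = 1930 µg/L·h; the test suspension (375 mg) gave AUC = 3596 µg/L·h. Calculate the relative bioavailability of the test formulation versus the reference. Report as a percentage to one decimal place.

F_rel = 124.2%

F_rel = (AUC_test/D_test) / (AUC_ref/D_ref)
      = (3596/375) / (1930/250)
      = 9.58933 / 7.72 = 1.2421 = 124.21%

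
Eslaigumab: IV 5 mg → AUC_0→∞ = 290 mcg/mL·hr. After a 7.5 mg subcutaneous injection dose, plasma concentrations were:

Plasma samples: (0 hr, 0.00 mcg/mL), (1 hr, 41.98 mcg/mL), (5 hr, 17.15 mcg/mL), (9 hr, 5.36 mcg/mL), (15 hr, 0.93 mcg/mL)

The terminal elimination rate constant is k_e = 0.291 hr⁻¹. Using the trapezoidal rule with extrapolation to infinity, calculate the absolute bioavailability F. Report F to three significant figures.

F = 0.474

Trapezoidal AUC_0→15 (subcutaneous injection):
  [0→1]: (0.00+41.98)/2 × 1 = 20.99
  [1→5]: (41.98+17.15)/2 × 4 = 118.26
  [5→9]: (17.15+5.36)/2 × 4 = 45.02
  [9→15]: (5.36+0.93)/2 × 6 = 18.87
  Sum = 203.14 mcg/mL·hr
Tail: C_last/k_e = 0.93/0.291 = 3.196
AUC_0→∞ (subcutaneous injection) = 203.14 + 3.196 = 206.336 mcg/mL·hr
F = (AUC_ev/D_ev)/(AUC_iv/D_iv) = (206.336/7.5)/(290/5) = 27.5115/58 = 0.4743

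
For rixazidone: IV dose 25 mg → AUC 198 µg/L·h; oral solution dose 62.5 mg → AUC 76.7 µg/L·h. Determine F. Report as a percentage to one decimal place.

F = 15.5%

F = (AUC_ev / D_ev) / (AUC_iv / D_iv)
  = (76.7/62.5) / (198/25)
  = 1.2272 / 7.92 = 0.1549
  = 15.49%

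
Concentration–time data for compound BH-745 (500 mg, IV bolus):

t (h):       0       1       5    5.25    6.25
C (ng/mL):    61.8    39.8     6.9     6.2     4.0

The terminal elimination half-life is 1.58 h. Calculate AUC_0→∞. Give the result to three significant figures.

Trapezoidal AUC_0→6.25:
  [0→1]: (61.8+39.8)/2 × 1 = 50.8
  [1→5]: (39.8+6.9)/2 × 4 = 93.4
  [5→5.25]: (6.9+6.2)/2 × 0.25 = 1.6375
  [5.25→6.25]: (6.2+4.0)/2 × 1 = 5.1
  Sum = 150.9375 ng/mL·h
k_e = ln2 / t½ = 0.693147 / 1.58 = 0.4387 h^-1
Extrapolated tail: C_last / k_e = 4.0 / 0.4387 = 9.118
AUC_0→∞ = 150.9375 + 9.118 = 160.0555 ng/mL·h

AUC = 160 ng/mL·h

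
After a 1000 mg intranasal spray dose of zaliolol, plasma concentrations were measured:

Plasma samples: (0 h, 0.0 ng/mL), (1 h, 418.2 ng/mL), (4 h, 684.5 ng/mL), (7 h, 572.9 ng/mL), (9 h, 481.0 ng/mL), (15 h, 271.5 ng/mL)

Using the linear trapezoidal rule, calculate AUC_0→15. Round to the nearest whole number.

Trapezoidal AUC_0→15:
  [0→1]: (0.0+418.2)/2 × 1 = 209.1
  [1→4]: (418.2+684.5)/2 × 3 = 1654.05
  [4→7]: (684.5+572.9)/2 × 3 = 1886.1
  [7→9]: (572.9+481.0)/2 × 2 = 1053.9
  [9→15]: (481.0+271.5)/2 × 6 = 2257.5
  Sum = 7060.65 ng/mL·h

AUC = 7061 ng/mL·h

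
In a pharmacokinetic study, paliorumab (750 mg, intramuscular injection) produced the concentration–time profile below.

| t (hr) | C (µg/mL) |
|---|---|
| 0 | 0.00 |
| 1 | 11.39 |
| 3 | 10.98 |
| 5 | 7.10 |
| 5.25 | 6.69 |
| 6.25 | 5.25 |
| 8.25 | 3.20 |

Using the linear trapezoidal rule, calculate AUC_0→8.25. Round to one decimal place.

Trapezoidal AUC_0→8.25:
  [0→1]: (0.00+11.39)/2 × 1 = 5.695
  [1→3]: (11.39+10.98)/2 × 2 = 22.37
  [3→5]: (10.98+7.10)/2 × 2 = 18.08
  [5→5.25]: (7.10+6.69)/2 × 0.25 = 1.72375
  [5.25→6.25]: (6.69+5.25)/2 × 1 = 5.97
  [6.25→8.25]: (5.25+3.20)/2 × 2 = 8.45
  Sum = 62.28875 µg/mL·hr

AUC = 62.3 µg/mL·hr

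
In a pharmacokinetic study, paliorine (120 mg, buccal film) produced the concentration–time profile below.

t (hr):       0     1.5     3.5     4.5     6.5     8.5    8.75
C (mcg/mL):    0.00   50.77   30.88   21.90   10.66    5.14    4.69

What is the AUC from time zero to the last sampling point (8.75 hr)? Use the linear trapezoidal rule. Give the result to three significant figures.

AUC = 196 mcg/mL·hr

Trapezoidal AUC_0→8.75:
  [0→1.5]: (0.00+50.77)/2 × 1.5 = 38.0775
  [1.5→3.5]: (50.77+30.88)/2 × 2 = 81.65
  [3.5→4.5]: (30.88+21.90)/2 × 1 = 26.39
  [4.5→6.5]: (21.90+10.66)/2 × 2 = 32.56
  [6.5→8.5]: (10.66+5.14)/2 × 2 = 15.8
  [8.5→8.75]: (5.14+4.69)/2 × 0.25 = 1.22875
  Sum = 195.70625 mcg/mL·hr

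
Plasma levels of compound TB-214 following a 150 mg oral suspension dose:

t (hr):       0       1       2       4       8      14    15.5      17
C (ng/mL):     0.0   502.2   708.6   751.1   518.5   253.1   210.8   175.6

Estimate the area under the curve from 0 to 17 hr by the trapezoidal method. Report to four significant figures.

Trapezoidal AUC_0→17:
  [0→1]: (0.0+502.2)/2 × 1 = 251.1
  [1→2]: (502.2+708.6)/2 × 1 = 605.4
  [2→4]: (708.6+751.1)/2 × 2 = 1459.7
  [4→8]: (751.1+518.5)/2 × 4 = 2539.2
  [8→14]: (518.5+253.1)/2 × 6 = 2314.8
  [14→15.5]: (253.1+210.8)/2 × 1.5 = 347.925
  [15.5→17]: (210.8+175.6)/2 × 1.5 = 289.8
  Sum = 7807.925 ng/mL·hr

AUC = 7808 ng/mL·hr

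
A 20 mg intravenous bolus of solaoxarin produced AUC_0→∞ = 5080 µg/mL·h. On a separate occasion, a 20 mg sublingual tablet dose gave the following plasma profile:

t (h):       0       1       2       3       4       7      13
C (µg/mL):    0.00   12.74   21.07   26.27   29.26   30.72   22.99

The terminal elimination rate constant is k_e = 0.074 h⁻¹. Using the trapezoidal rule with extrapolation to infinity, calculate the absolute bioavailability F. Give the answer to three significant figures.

Trapezoidal AUC_0→13 (sublingual tablet):
  [0→1]: (0.00+12.74)/2 × 1 = 6.37
  [1→2]: (12.74+21.07)/2 × 1 = 16.905
  [2→3]: (21.07+26.27)/2 × 1 = 23.67
  [3→4]: (26.27+29.26)/2 × 1 = 27.765
  [4→7]: (29.26+30.72)/2 × 3 = 89.97
  [7→13]: (30.72+22.99)/2 × 6 = 161.13
  Sum = 325.81 µg/mL·h
Tail: C_last/k_e = 22.99/0.074 = 310.676
AUC_0→∞ (sublingual tablet) = 325.81 + 310.676 = 636.486 µg/mL·h
F = (AUC_ev/D_ev)/(AUC_iv/D_iv) = (636.486/20)/(5080/20) = 31.8243/254 = 0.1253

F = 0.125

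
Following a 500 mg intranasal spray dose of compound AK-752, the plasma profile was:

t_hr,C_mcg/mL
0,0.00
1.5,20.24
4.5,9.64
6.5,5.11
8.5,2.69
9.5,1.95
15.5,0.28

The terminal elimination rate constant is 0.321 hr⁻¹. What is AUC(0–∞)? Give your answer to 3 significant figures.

AUC = 92.4 mcg/mL·hr

Trapezoidal AUC_0→15.5:
  [0→1.5]: (0.00+20.24)/2 × 1.5 = 15.18
  [1.5→4.5]: (20.24+9.64)/2 × 3 = 44.82
  [4.5→6.5]: (9.64+5.11)/2 × 2 = 14.75
  [6.5→8.5]: (5.11+2.69)/2 × 2 = 7.8
  [8.5→9.5]: (2.69+1.95)/2 × 1 = 2.32
  [9.5→15.5]: (1.95+0.28)/2 × 6 = 6.69
  Sum = 91.56 mcg/mL·hr
Extrapolated tail: C_last / k_e = 0.28 / 0.321 = 0.872
AUC_0→∞ = 91.56 + 0.872 = 92.432 mcg/mL·hr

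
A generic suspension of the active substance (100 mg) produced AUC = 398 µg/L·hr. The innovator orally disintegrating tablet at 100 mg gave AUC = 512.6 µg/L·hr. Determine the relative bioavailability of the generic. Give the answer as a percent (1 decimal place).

F_rel = 77.6%

F_rel = (AUC_test/D_test) / (AUC_ref/D_ref)
      = (398/100) / (512.6/100)
      = 3.98 / 5.126 = 0.7764 = 77.64%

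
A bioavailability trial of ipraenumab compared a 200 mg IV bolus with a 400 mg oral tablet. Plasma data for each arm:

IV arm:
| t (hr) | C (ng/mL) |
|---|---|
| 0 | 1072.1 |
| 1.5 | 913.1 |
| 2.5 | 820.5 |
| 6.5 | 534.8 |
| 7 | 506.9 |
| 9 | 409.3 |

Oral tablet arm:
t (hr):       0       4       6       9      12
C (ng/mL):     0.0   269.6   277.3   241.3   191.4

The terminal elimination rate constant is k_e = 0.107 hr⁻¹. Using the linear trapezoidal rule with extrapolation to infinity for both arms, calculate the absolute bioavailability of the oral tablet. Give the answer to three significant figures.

Trapezoidal AUC_0→9 (IV):
  [0→1.5]: (1072.1+913.1)/2 × 1.5 = 1488.9
  [1.5→2.5]: (913.1+820.5)/2 × 1 = 866.8
  [2.5→6.5]: (820.5+534.8)/2 × 4 = 2710.6
  [6.5→7]: (534.8+506.9)/2 × 0.5 = 260.425
  [7→9]: (506.9+409.3)/2 × 2 = 916.2
  Sum = 6242.925 ng/mL·hr
IV tail: 409.3/0.107 = 3825.234; AUC_iv,0→∞ = 6242.925 + 3825.234 = 10068.159 ng/mL·hr
Trapezoidal AUC_0→12 (oral tablet):
  [0→4]: (0.0+269.6)/2 × 4 = 539.2
  [4→6]: (269.6+277.3)/2 × 2 = 546.9
  [6→9]: (277.3+241.3)/2 × 3 = 777.9
  [9→12]: (241.3+191.4)/2 × 3 = 649.05
  Sum = 2513.05 ng/mL·hr
oral tablet tail: 191.4/0.107 = 1788.785; AUC_ev,0→∞ = 2513.05 + 1788.785 = 4301.835 ng/mL·hr
F = (AUC_ev/D_ev)/(AUC_iv/D_iv) = (4301.835/400)/(10068.159/200) = 10.7546/50.340795 = 0.2136

F = 0.214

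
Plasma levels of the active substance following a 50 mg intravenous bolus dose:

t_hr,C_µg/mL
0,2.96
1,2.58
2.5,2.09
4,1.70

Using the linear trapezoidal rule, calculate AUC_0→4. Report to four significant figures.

Trapezoidal AUC_0→4:
  [0→1]: (2.96+2.58)/2 × 1 = 2.77
  [1→2.5]: (2.58+2.09)/2 × 1.5 = 3.5025
  [2.5→4]: (2.09+1.70)/2 × 1.5 = 2.8425
  Sum = 9.115 µg/mL·hr

AUC = 9.115 µg/mL·hr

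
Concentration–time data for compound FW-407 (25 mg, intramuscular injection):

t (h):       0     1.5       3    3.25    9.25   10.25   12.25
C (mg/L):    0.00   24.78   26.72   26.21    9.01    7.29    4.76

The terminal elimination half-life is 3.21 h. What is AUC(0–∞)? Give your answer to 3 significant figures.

AUC = 212 mg/L·h

Trapezoidal AUC_0→12.25:
  [0→1.5]: (0.00+24.78)/2 × 1.5 = 18.585
  [1.5→3]: (24.78+26.72)/2 × 1.5 = 38.625
  [3→3.25]: (26.72+26.21)/2 × 0.25 = 6.61625
  [3.25→9.25]: (26.21+9.01)/2 × 6 = 105.66
  [9.25→10.25]: (9.01+7.29)/2 × 1 = 8.15
  [10.25→12.25]: (7.29+4.76)/2 × 2 = 12.05
  Sum = 189.68625 mg/L·h
k_e = ln2 / t½ = 0.693147 / 3.21 = 0.2159 h^-1
Extrapolated tail: C_last / k_e = 4.76 / 0.2159 = 22.047
AUC_0→∞ = 189.68625 + 22.047 = 211.73325 mg/L·h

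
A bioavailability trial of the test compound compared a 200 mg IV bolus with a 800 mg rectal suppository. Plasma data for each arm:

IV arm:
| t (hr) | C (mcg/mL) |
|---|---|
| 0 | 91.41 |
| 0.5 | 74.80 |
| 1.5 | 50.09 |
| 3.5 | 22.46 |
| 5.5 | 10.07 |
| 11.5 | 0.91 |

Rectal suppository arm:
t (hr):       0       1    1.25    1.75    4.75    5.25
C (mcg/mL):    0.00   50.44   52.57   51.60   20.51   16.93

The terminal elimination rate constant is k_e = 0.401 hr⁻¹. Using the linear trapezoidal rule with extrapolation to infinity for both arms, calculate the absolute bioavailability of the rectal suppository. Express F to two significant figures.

Trapezoidal AUC_0→11.5 (IV):
  [0→0.5]: (91.41+74.80)/2 × 0.5 = 41.5525
  [0.5→1.5]: (74.80+50.09)/2 × 1 = 62.445
  [1.5→3.5]: (50.09+22.46)/2 × 2 = 72.55
  [3.5→5.5]: (22.46+10.07)/2 × 2 = 32.53
  [5.5→11.5]: (10.07+0.91)/2 × 6 = 32.94
  Sum = 242.0175 mcg/mL·hr
IV tail: 0.91/0.401 = 2.269; AUC_iv,0→∞ = 242.0175 + 2.269 = 244.2865 mcg/mL·hr
Trapezoidal AUC_0→5.25 (rectal suppository):
  [0→1]: (0.00+50.44)/2 × 1 = 25.22
  [1→1.25]: (50.44+52.57)/2 × 0.25 = 12.87625
  [1.25→1.75]: (52.57+51.60)/2 × 0.5 = 26.0425
  [1.75→4.75]: (51.60+20.51)/2 × 3 = 108.165
  [4.75→5.25]: (20.51+16.93)/2 × 0.5 = 9.36
  Sum = 181.66375 mcg/mL·hr
rectal suppository tail: 16.93/0.401 = 42.219; AUC_ev,0→∞ = 181.66375 + 42.219 = 223.88275 mcg/mL·hr
F = (AUC_ev/D_ev)/(AUC_iv/D_iv) = (223.88275/800)/(244.2865/200) = 0.279853/1.2214325 = 0.2291

F = 0.23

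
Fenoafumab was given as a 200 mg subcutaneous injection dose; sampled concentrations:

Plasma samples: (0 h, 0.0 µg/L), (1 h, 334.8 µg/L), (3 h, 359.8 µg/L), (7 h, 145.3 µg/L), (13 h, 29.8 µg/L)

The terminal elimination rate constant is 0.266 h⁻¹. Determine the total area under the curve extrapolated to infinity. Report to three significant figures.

AUC = 2510 µg/L·h

Trapezoidal AUC_0→13:
  [0→1]: (0.0+334.8)/2 × 1 = 167.4
  [1→3]: (334.8+359.8)/2 × 2 = 694.6
  [3→7]: (359.8+145.3)/2 × 4 = 1010.2
  [7→13]: (145.3+29.8)/2 × 6 = 525.3
  Sum = 2397.5 µg/L·h
Extrapolated tail: C_last / k_e = 29.8 / 0.266 = 112.030
AUC_0→∞ = 2397.5 + 112.030 = 2509.53 µg/L·h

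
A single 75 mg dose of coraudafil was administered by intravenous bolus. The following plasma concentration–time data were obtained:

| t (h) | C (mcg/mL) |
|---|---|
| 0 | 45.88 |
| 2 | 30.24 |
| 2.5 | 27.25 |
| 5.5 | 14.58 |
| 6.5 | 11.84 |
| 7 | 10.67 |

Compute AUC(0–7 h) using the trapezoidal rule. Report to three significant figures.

AUC = 172 mcg/mL·h

Trapezoidal AUC_0→7:
  [0→2]: (45.88+30.24)/2 × 2 = 76.12
  [2→2.5]: (30.24+27.25)/2 × 0.5 = 14.3725
  [2.5→5.5]: (27.25+14.58)/2 × 3 = 62.745
  [5.5→6.5]: (14.58+11.84)/2 × 1 = 13.21
  [6.5→7]: (11.84+10.67)/2 × 0.5 = 5.6275
  Sum = 172.075 mcg/mL·h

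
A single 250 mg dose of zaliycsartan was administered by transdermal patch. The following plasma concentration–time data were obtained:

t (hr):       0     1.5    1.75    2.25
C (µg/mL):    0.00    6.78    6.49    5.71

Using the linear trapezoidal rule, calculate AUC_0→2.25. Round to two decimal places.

Trapezoidal AUC_0→2.25:
  [0→1.5]: (0.00+6.78)/2 × 1.5 = 5.085
  [1.5→1.75]: (6.78+6.49)/2 × 0.25 = 1.65875
  [1.75→2.25]: (6.49+5.71)/2 × 0.5 = 3.05
  Sum = 9.79375 µg/mL·hr

AUC = 9.79 µg/mL·hr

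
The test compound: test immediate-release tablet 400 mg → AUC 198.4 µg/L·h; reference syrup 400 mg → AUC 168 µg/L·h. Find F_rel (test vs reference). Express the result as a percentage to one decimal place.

F_rel = (AUC_test/D_test) / (AUC_ref/D_ref)
      = (198.4/400) / (168/400)
      = 0.496 / 0.42 = 1.1810 = 118.10%

F_rel = 118.1%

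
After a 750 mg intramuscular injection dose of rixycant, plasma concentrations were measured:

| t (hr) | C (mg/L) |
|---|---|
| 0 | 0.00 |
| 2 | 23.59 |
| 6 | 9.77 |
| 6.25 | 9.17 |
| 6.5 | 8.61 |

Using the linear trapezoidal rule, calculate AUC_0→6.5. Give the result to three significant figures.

Trapezoidal AUC_0→6.5:
  [0→2]: (0.00+23.59)/2 × 2 = 23.59
  [2→6]: (23.59+9.77)/2 × 4 = 66.72
  [6→6.25]: (9.77+9.17)/2 × 0.25 = 2.3675
  [6.25→6.5]: (9.17+8.61)/2 × 0.25 = 2.2225
  Sum = 94.9 mg/L·hr

AUC = 94.9 mg/L·hr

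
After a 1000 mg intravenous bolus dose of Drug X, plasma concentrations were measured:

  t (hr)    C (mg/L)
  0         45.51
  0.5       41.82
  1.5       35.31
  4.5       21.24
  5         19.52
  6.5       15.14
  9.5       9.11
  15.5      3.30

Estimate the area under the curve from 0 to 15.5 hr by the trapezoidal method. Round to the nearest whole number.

AUC = 255 mg/L·hr

Trapezoidal AUC_0→15.5:
  [0→0.5]: (45.51+41.82)/2 × 0.5 = 21.8325
  [0.5→1.5]: (41.82+35.31)/2 × 1 = 38.565
  [1.5→4.5]: (35.31+21.24)/2 × 3 = 84.825
  [4.5→5]: (21.24+19.52)/2 × 0.5 = 10.19
  [5→6.5]: (19.52+15.14)/2 × 1.5 = 25.995
  [6.5→9.5]: (15.14+9.11)/2 × 3 = 36.375
  [9.5→15.5]: (9.11+3.30)/2 × 6 = 37.23
  Sum = 255.0125 mg/L·hr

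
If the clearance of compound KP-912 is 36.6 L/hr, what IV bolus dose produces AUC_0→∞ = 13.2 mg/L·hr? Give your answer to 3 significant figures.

Dose = 483 mg

Dose_iv = CL × AUC_0→∞
     = 36.6 × 13.2 = 483.12 mg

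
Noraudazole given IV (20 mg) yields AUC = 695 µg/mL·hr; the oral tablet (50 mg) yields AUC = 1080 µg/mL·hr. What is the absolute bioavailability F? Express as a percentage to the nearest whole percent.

F = (AUC_ev / D_ev) / (AUC_iv / D_iv)
  = (1080/50) / (695/20)
  = 21.6 / 34.75 = 0.6216
  = 62.16%

F = 62%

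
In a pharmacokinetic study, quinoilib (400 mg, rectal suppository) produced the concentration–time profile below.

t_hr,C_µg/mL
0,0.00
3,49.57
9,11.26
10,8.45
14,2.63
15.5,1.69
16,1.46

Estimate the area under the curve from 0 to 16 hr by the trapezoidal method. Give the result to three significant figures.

Trapezoidal AUC_0→16:
  [0→3]: (0.00+49.57)/2 × 3 = 74.355
  [3→9]: (49.57+11.26)/2 × 6 = 182.49
  [9→10]: (11.26+8.45)/2 × 1 = 9.855
  [10→14]: (8.45+2.63)/2 × 4 = 22.16
  [14→15.5]: (2.63+1.69)/2 × 1.5 = 3.24
  [15.5→16]: (1.69+1.46)/2 × 0.5 = 0.7875
  Sum = 292.8875 µg/mL·hr

AUC = 293 µg/mL·hr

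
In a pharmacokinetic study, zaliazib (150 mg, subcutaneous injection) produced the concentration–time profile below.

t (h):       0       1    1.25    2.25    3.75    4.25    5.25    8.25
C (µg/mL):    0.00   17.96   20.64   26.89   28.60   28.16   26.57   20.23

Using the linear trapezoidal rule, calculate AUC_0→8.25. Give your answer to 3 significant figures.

Trapezoidal AUC_0→8.25:
  [0→1]: (0.00+17.96)/2 × 1 = 8.98
  [1→1.25]: (17.96+20.64)/2 × 0.25 = 4.825
  [1.25→2.25]: (20.64+26.89)/2 × 1 = 23.765
  [2.25→3.75]: (26.89+28.60)/2 × 1.5 = 41.6175
  [3.75→4.25]: (28.60+28.16)/2 × 0.5 = 14.19
  [4.25→5.25]: (28.16+26.57)/2 × 1 = 27.365
  [5.25→8.25]: (26.57+20.23)/2 × 3 = 70.2
  Sum = 190.9425 µg/mL·h

AUC = 191 µg/mL·h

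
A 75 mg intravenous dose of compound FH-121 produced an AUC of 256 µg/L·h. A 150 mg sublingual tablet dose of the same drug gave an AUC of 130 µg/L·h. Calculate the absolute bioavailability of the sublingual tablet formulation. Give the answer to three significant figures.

F = (AUC_ev / D_ev) / (AUC_iv / D_iv)
  = (130/150) / (256/75)
  = 0.866667 / 3.41333 = 0.2539

F = 0.254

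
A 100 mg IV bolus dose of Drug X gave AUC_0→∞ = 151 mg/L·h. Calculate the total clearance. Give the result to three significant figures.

CL = Dose_iv / AUC_0→∞
   = 100 / 151 = 0.662252 L/h

CL = 0.662 L/h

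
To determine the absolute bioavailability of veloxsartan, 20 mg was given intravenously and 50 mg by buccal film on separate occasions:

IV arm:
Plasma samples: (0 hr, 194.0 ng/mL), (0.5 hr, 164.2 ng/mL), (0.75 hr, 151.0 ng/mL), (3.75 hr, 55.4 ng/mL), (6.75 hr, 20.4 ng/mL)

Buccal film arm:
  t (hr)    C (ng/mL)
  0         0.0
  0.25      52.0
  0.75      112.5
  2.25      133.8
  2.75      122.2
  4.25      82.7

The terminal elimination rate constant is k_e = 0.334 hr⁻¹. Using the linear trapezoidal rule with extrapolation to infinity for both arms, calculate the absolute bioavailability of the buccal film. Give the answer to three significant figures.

F = 0.455

Trapezoidal AUC_0→6.75 (IV):
  [0→0.5]: (194.0+164.2)/2 × 0.5 = 89.55
  [0.5→0.75]: (164.2+151.0)/2 × 0.25 = 39.4
  [0.75→3.75]: (151.0+55.4)/2 × 3 = 309.6
  [3.75→6.75]: (55.4+20.4)/2 × 3 = 113.7
  Sum = 552.25 ng/mL·hr
IV tail: 20.4/0.334 = 61.078; AUC_iv,0→∞ = 552.25 + 61.078 = 613.328 ng/mL·hr
Trapezoidal AUC_0→4.25 (buccal film):
  [0→0.25]: (0.0+52.0)/2 × 0.25 = 6.5
  [0.25→0.75]: (52.0+112.5)/2 × 0.5 = 41.125
  [0.75→2.25]: (112.5+133.8)/2 × 1.5 = 184.725
  [2.25→2.75]: (133.8+122.2)/2 × 0.5 = 64.0
  [2.75→4.25]: (122.2+82.7)/2 × 1.5 = 153.675
  Sum = 450.025 ng/mL·hr
buccal film tail: 82.7/0.334 = 247.605; AUC_ev,0→∞ = 450.025 + 247.605 = 697.63 ng/mL·hr
F = (AUC_ev/D_ev)/(AUC_iv/D_iv) = (697.63/50)/(613.328/20) = 13.9526/30.6664 = 0.4550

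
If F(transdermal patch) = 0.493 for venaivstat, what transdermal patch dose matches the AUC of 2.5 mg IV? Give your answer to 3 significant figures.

For equal systemic exposure: F × D_ev = D_iv
D_ev = D_iv / F = 2.5 / 0.493 = 5.07099 mg

D_transdermal = 5.07 mg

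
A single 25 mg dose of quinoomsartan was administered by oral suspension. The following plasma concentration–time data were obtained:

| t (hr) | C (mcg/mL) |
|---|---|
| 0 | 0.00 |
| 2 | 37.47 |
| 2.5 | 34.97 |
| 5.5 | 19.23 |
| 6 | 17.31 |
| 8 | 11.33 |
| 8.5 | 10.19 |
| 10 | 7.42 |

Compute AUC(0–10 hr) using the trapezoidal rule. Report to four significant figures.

AUC = 193.2 mcg/mL·hr

Trapezoidal AUC_0→10:
  [0→2]: (0.00+37.47)/2 × 2 = 37.47
  [2→2.5]: (37.47+34.97)/2 × 0.5 = 18.11
  [2.5→5.5]: (34.97+19.23)/2 × 3 = 81.3
  [5.5→6]: (19.23+17.31)/2 × 0.5 = 9.135
  [6→8]: (17.31+11.33)/2 × 2 = 28.64
  [8→8.5]: (11.33+10.19)/2 × 0.5 = 5.38
  [8.5→10]: (10.19+7.42)/2 × 1.5 = 13.2075
  Sum = 193.2425 mcg/mL·hr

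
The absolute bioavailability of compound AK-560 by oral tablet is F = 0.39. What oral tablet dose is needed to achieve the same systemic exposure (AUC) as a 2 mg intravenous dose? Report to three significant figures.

For equal systemic exposure: F × D_ev = D_iv
D_ev = D_iv / F = 2 / 0.39 = 5.12821 mg

D_oral = 5.13 mg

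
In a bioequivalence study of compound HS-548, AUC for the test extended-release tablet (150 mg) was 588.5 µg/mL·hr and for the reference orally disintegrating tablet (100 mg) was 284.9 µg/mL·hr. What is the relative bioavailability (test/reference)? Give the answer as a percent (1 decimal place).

F_rel = 137.7%

F_rel = (AUC_test/D_test) / (AUC_ref/D_ref)
      = (588.5/150) / (284.9/100)
      = 3.92333 / 2.849 = 1.3771 = 137.71%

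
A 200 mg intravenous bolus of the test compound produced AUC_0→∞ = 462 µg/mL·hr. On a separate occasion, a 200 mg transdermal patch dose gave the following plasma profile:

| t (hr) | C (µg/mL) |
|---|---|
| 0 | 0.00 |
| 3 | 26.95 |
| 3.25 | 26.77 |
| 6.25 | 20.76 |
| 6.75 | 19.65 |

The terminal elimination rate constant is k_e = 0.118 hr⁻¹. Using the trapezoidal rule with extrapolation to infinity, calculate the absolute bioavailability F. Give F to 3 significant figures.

Trapezoidal AUC_0→6.75 (transdermal patch):
  [0→3]: (0.00+26.95)/2 × 3 = 40.425
  [3→3.25]: (26.95+26.77)/2 × 0.25 = 6.715
  [3.25→6.25]: (26.77+20.76)/2 × 3 = 71.295
  [6.25→6.75]: (20.76+19.65)/2 × 0.5 = 10.1025
  Sum = 128.5375 µg/mL·hr
Tail: C_last/k_e = 19.65/0.118 = 166.525
AUC_0→∞ (transdermal patch) = 128.5375 + 166.525 = 295.0625 µg/mL·hr
F = (AUC_ev/D_ev)/(AUC_iv/D_iv) = (295.0625/200)/(462/200) = 1.4753125/2.31 = 0.6387

F = 0.639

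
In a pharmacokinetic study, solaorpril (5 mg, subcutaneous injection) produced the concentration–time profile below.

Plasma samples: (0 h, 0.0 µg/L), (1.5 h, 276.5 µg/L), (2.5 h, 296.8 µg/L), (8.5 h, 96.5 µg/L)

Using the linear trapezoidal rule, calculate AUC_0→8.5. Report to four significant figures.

AUC = 1674 µg/L·h

Trapezoidal AUC_0→8.5:
  [0→1.5]: (0.0+276.5)/2 × 1.5 = 207.375
  [1.5→2.5]: (276.5+296.8)/2 × 1 = 286.65
  [2.5→8.5]: (296.8+96.5)/2 × 6 = 1179.9
  Sum = 1673.925 µg/L·h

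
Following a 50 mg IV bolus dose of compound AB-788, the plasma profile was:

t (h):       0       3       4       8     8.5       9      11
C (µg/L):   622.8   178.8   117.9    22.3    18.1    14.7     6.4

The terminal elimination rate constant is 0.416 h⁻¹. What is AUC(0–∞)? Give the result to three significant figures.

AUC = 1690 µg/L·h

Trapezoidal AUC_0→11:
  [0→3]: (622.8+178.8)/2 × 3 = 1202.4
  [3→4]: (178.8+117.9)/2 × 1 = 148.35
  [4→8]: (117.9+22.3)/2 × 4 = 280.4
  [8→8.5]: (22.3+18.1)/2 × 0.5 = 10.1
  [8.5→9]: (18.1+14.7)/2 × 0.5 = 8.2
  [9→11]: (14.7+6.4)/2 × 2 = 21.1
  Sum = 1670.55 µg/L·h
Extrapolated tail: C_last / k_e = 6.4 / 0.416 = 15.385
AUC_0→∞ = 1670.55 + 15.385 = 1685.935 µg/L·h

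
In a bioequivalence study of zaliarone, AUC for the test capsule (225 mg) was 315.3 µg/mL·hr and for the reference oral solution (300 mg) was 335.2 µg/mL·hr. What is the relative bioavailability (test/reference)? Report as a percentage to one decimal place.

F_rel = 125.4%

F_rel = (AUC_test/D_test) / (AUC_ref/D_ref)
      = (315.3/225) / (335.2/300)
      = 1.40133 / 1.11733 = 1.2542 = 125.42%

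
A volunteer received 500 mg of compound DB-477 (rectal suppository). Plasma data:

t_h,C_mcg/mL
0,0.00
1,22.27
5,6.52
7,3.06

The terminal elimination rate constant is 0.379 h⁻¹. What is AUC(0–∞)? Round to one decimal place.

AUC = 86.4 mcg/mL·h

Trapezoidal AUC_0→7:
  [0→1]: (0.00+22.27)/2 × 1 = 11.135
  [1→5]: (22.27+6.52)/2 × 4 = 57.58
  [5→7]: (6.52+3.06)/2 × 2 = 9.58
  Sum = 78.295 mcg/mL·h
Extrapolated tail: C_last / k_e = 3.06 / 0.379 = 8.074
AUC_0→∞ = 78.295 + 8.074 = 86.369 mcg/mL·h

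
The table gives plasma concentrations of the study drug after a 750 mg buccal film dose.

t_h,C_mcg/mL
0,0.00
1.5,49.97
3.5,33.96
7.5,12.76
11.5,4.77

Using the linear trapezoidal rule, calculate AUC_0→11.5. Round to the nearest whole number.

AUC = 250 mcg/mL·h

Trapezoidal AUC_0→11.5:
  [0→1.5]: (0.00+49.97)/2 × 1.5 = 37.4775
  [1.5→3.5]: (49.97+33.96)/2 × 2 = 83.93
  [3.5→7.5]: (33.96+12.76)/2 × 4 = 93.44
  [7.5→11.5]: (12.76+4.77)/2 × 4 = 35.06
  Sum = 249.9075 mcg/mL·h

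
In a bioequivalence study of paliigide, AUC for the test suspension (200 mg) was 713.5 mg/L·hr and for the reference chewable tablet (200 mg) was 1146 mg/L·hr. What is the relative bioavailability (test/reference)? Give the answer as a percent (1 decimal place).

F_rel = (AUC_test/D_test) / (AUC_ref/D_ref)
      = (713.5/200) / (1146/200)
      = 3.5675 / 5.73 = 0.6226 = 62.26%

F_rel = 62.3%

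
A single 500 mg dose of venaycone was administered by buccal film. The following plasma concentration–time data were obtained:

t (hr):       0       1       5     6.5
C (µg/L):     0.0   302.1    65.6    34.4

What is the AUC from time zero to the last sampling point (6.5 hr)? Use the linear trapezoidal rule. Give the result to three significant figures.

Trapezoidal AUC_0→6.5:
  [0→1]: (0.0+302.1)/2 × 1 = 151.05
  [1→5]: (302.1+65.6)/2 × 4 = 735.4
  [5→6.5]: (65.6+34.4)/2 × 1.5 = 75.0
  Sum = 961.45 µg/L·hr

AUC = 961 µg/L·hr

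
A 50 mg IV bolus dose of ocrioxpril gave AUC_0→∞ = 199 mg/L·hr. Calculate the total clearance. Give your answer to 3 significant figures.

CL = 0.251 L/hr

CL = Dose_iv / AUC_0→∞
   = 50 / 199 = 0.251256 L/hr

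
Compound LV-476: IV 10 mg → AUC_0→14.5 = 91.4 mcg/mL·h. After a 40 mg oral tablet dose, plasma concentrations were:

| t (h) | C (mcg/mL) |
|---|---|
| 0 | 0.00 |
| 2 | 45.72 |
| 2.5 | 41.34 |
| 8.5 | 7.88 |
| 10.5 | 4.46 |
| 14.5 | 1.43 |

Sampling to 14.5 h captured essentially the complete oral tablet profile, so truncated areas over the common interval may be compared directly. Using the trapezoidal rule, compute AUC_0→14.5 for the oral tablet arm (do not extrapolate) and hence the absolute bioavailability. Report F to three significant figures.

F = 0.654

Trapezoidal AUC_0→14.5 (oral tablet):
  [0→2]: (0.00+45.72)/2 × 2 = 45.72
  [2→2.5]: (45.72+41.34)/2 × 0.5 = 21.765
  [2.5→8.5]: (41.34+7.88)/2 × 6 = 147.66
  [8.5→10.5]: (7.88+4.46)/2 × 2 = 12.34
  [10.5→14.5]: (4.46+1.43)/2 × 4 = 11.78
  Sum = 239.265 mcg/mL·h
F = (AUC_ev/D_ev)/(AUC_iv/D_iv) = (239.265/40)/(91.4/10) = 5.981625/9.14 = 0.6544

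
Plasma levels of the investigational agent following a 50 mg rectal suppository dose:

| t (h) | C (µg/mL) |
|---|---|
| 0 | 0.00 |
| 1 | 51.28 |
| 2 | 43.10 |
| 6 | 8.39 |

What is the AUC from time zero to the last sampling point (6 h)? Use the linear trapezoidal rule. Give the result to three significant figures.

AUC = 176 µg/mL·h

Trapezoidal AUC_0→6:
  [0→1]: (0.00+51.28)/2 × 1 = 25.64
  [1→2]: (51.28+43.10)/2 × 1 = 47.19
  [2→6]: (43.10+8.39)/2 × 4 = 102.98
  Sum = 175.81 µg/mL·h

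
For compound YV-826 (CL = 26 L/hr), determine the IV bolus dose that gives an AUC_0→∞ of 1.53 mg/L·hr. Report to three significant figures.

Dose = 39.8 mg

Dose_iv = CL × AUC_0→∞
     = 26 × 1.53 = 39.78 mg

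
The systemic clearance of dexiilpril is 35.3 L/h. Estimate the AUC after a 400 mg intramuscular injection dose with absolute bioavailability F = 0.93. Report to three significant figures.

AUC = 10.5 mg/L·h

AUC_0→∞ = F × Dose / CL
        = 0.93 × 400 / 35.3 = 10.5382 mg/L·h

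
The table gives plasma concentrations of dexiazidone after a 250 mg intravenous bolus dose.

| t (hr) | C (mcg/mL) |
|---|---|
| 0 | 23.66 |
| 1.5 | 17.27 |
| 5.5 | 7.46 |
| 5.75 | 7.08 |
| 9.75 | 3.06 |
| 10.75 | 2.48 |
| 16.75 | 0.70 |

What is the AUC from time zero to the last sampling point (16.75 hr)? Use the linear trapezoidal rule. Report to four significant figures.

AUC = 114.6 mcg/mL·hr

Trapezoidal AUC_0→16.75:
  [0→1.5]: (23.66+17.27)/2 × 1.5 = 30.6975
  [1.5→5.5]: (17.27+7.46)/2 × 4 = 49.46
  [5.5→5.75]: (7.46+7.08)/2 × 0.25 = 1.8175
  [5.75→9.75]: (7.08+3.06)/2 × 4 = 20.28
  [9.75→10.75]: (3.06+2.48)/2 × 1 = 2.77
  [10.75→16.75]: (2.48+0.70)/2 × 6 = 9.54
  Sum = 114.565 mcg/mL·hr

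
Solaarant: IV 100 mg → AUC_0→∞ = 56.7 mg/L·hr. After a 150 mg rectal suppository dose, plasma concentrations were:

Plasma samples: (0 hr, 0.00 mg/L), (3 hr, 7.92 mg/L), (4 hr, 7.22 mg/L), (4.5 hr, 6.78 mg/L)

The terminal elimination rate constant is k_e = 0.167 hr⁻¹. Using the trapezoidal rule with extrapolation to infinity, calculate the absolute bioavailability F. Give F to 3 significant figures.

F = 0.747

Trapezoidal AUC_0→4.5 (rectal suppository):
  [0→3]: (0.00+7.92)/2 × 3 = 11.88
  [3→4]: (7.92+7.22)/2 × 1 = 7.57
  [4→4.5]: (7.22+6.78)/2 × 0.5 = 3.5
  Sum = 22.95 mg/L·hr
Tail: C_last/k_e = 6.78/0.167 = 40.599
AUC_0→∞ (rectal suppository) = 22.95 + 40.599 = 63.549 mg/L·hr
F = (AUC_ev/D_ev)/(AUC_iv/D_iv) = (63.549/150)/(56.7/100) = 0.42366/0.567 = 0.7472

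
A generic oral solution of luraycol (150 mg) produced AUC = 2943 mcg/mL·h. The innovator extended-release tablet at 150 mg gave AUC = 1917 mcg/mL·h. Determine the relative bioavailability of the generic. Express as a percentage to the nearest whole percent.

F_rel = 154%

F_rel = (AUC_test/D_test) / (AUC_ref/D_ref)
      = (2943/150) / (1917/150)
      = 19.62 / 12.78 = 1.5352 = 153.52%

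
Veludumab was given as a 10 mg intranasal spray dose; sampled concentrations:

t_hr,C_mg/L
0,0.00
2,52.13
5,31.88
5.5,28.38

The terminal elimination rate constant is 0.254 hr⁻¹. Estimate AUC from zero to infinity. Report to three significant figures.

AUC = 305 mg/L·hr

Trapezoidal AUC_0→5.5:
  [0→2]: (0.00+52.13)/2 × 2 = 52.13
  [2→5]: (52.13+31.88)/2 × 3 = 126.015
  [5→5.5]: (31.88+28.38)/2 × 0.5 = 15.065
  Sum = 193.21 mg/L·hr
Extrapolated tail: C_last / k_e = 28.38 / 0.254 = 111.732
AUC_0→∞ = 193.21 + 111.732 = 304.942 mg/L·hr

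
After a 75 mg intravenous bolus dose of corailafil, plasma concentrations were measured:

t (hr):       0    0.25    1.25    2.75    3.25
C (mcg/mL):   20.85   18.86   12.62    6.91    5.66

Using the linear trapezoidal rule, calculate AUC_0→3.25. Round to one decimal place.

AUC = 38.5 mcg/mL·hr

Trapezoidal AUC_0→3.25:
  [0→0.25]: (20.85+18.86)/2 × 0.25 = 4.96375
  [0.25→1.25]: (18.86+12.62)/2 × 1 = 15.74
  [1.25→2.75]: (12.62+6.91)/2 × 1.5 = 14.6475
  [2.75→3.25]: (6.91+5.66)/2 × 0.5 = 3.1425
  Sum = 38.49375 mcg/mL·hr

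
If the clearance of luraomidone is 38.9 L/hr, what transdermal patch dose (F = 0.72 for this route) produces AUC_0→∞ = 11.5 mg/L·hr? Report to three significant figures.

Dose = CL × AUC_0→∞ / F
     = 38.9 × 11.5 / 0.72 = 621.319 mg

Dose = 621 mg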